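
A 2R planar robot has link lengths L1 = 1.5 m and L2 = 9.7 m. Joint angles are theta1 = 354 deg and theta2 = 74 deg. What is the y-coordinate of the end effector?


Convert angles to radians: theta1 = 6.1785, theta2 = 1.2915
y = L1*sin(theta1) + L2*sin(theta1+theta2)
y = -0.1568 + 8.9937
y = 8.8369


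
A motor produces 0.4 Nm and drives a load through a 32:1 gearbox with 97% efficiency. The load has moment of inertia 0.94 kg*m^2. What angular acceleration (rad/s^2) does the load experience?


tau_out = tau_motor * N * eta
= 0.4 * 32 * 0.97 = 12.416 Nm
alpha = tau_out / I = 12.416 / 0.94
= 13.2085 rad/s^2


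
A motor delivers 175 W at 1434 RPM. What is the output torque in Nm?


omega = 1434 * 2*pi/60 = 150.1681 rad/s
tau = P / omega = 175 / 150.1681
= 1.1654 Nm


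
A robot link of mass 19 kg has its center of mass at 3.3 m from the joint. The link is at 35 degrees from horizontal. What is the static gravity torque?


tau = m*g*L*cos(angle)
= 19 * 9.81 * 3.3 * cos(35 deg)
= 19 * 9.81 * 3.3 * 0.8192
= 503.8498 Nm


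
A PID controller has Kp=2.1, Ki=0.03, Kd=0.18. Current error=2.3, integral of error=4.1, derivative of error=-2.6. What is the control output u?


u = Kp*e + Ki*int(e) + Kd*de/dt
= 2.1*2.3 + 0.03*4.1 + 0.18*(-2.6)
= 4.83 + 0.123 + -0.468
= 4.485


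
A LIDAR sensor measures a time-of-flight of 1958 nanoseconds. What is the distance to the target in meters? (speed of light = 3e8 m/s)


tof = 1958 ns = 1.958e-06 s
dist = c * tof / 2
= 3e8 * 1.958e-06 / 2
= 293.7 m


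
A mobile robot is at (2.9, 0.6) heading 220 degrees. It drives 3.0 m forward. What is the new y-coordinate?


y_new = y0 + d*sin(theta)
= 0.6 + 3.0*sin(220)
= 0.6 + -1.9284
= -1.3284


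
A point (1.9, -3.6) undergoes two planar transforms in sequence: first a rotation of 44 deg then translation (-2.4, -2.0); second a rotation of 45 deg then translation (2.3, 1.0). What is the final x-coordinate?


After transform 1:
x1 = cos(44)*1.9 - sin(44)*-3.6 + -2.4 = 1.4675
y1 = sin(44)*1.9 + cos(44)*-3.6 + -2.0 = -3.2698
After transform 2:
x2 = cos(45)*1.4675 - sin(45)*-3.2698 + 2.3
= 5.6498


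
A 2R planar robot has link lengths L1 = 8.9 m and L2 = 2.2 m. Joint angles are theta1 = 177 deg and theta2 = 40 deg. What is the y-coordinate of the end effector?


Convert angles to radians: theta1 = 3.0892, theta2 = 0.6981
y = L1*sin(theta1) + L2*sin(theta1+theta2)
y = 0.4658 + -1.324
y = -0.8582


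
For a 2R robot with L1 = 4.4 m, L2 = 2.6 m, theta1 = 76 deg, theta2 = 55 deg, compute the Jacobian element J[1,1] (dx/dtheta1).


J[1,1] = -L1*sin(t1) - L2*sin(t1+t2)
= -4.4*sin(76) - 2.6*sin(131)
= -6.2315


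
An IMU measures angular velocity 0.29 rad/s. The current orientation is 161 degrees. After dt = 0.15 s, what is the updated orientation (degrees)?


delta_theta = w * dt = 0.29 * 0.15 = 0.0435 rad
= 2.4924 deg
theta_new = 161 + 2.4924 = 163.4924 deg


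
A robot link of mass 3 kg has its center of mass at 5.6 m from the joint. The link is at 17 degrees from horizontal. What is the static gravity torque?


tau = m*g*L*cos(angle)
= 3 * 9.81 * 5.6 * cos(17 deg)
= 3 * 9.81 * 5.6 * 0.9563
= 157.6067 Nm


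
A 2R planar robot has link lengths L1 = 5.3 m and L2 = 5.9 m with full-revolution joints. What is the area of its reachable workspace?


r_max = L1 + L2 = 11.2 m
r_min = |L1 - L2| = 0.6 m
Area = pi*(r_max^2 - r_min^2)
= pi*(125.44 - 0.36)
= pi * 125.08
= 392.9504 m^2


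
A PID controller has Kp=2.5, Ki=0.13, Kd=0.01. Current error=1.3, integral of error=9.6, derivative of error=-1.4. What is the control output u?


u = Kp*e + Ki*int(e) + Kd*de/dt
= 2.5*1.3 + 0.13*9.6 + 0.01*(-1.4)
= 3.25 + 1.248 + -0.014
= 4.484


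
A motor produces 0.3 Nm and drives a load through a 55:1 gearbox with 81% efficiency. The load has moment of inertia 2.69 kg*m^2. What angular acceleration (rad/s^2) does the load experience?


tau_out = tau_motor * N * eta
= 0.3 * 55 * 0.81 = 13.365 Nm
alpha = tau_out / I = 13.365 / 2.69
= 4.9684 rad/s^2


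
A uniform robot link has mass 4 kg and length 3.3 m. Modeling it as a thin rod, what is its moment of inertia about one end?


I = (1/3) * m * L^2
= (1/3) * 4 * 3.3^2
= 0.333333 * 4 * 10.89
= 14.52 kg*m^2


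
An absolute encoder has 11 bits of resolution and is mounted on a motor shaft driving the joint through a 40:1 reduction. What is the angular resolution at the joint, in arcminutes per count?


counts = 2^11 = 2048
effective counts at joint = 2048 * 40 = 81920
resolution = 360*60 / 81920
= 0.2637 arcmin/count


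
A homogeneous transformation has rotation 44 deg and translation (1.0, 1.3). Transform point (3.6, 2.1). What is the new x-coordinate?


x' = cos(theta)*px - sin(theta)*py + tx
= 0.7193*3.6 - 0.6947*2.1 + 1.0
= 2.1308


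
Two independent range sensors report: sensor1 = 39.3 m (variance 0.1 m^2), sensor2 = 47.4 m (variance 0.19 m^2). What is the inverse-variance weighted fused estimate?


w1 = (1/var1) / (1/var1 + 1/var2)
   = 10.0 / (10.0 + 5.2632) = 0.6552
w2 = 1 - w1 = 0.3448
fused = w1*s1 + w2*s2 = 25.7483 + 16.3448
= 42.0931 m


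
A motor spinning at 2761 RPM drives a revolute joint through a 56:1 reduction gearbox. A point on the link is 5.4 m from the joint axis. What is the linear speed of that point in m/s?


omega_motor = 2761 * 2*pi/60 = 289.1312 rad/s
omega_joint = omega_motor / 56 = 5.1631 rad/s
v = omega_joint * r = 5.1631 * 5.4
= 27.8805 m/s


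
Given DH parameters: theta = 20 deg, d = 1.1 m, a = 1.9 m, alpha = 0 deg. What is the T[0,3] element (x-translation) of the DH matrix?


T[0,3] = a * cos(theta)
= 1.9 * cos(20 deg)
= 1.9 * 0.9397
= 1.7854


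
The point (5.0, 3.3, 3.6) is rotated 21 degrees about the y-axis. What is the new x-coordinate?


Rotation about y-axis: x' = x*cos(theta) + z*sin(theta)
= 5.0 * 0.9336 + 3.6 * 0.3584
= 5.958


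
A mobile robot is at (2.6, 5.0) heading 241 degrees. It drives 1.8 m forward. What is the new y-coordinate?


y_new = y0 + d*sin(theta)
= 5.0 + 1.8*sin(241)
= 5.0 + -1.5743
= 3.4257


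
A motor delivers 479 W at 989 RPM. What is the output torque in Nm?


omega = 989 * 2*pi/60 = 103.5678 rad/s
tau = P / omega = 479 / 103.5678
= 4.625 Nm


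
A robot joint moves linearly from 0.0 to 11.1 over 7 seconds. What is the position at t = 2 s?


s = t/T = 2/7 = 0.2857
p(t) = p0 + (pf-p0)*s
= 0.0 + (11.1 - 0.0) * 0.2857
= 3.1714


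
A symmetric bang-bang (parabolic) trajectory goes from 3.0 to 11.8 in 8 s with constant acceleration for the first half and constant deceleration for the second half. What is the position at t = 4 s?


Symmetric rest-to-rest: each phase covers (pf-p0)/2 in time T/2. 0.5*a*(T/2)^2 = (pf-p0)/2 => a = 4*(pf-p0)/T^2
a = 4*(11.8-3.0)/8^2 = 0.55
t = 4 is in the acceleration phase (t <= T/2).
p = p0 + 0.5*a*t^2 = 3.0 + 0.5*0.55*4^2
= 7.4


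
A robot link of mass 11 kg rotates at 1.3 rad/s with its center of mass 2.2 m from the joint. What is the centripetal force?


F = m * omega^2 * r
= 11 * 1.3^2 * 2.2
= 11 * 1.69 * 2.2
= 40.898 N


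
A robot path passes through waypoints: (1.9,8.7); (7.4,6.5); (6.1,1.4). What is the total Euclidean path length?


Segment lengths:
  seg1 = sqrt((5.5)^2 + (-2.2)^2) = 5.9237
  seg2 = sqrt((-1.3)^2 + (-5.1)^2) = 5.2631
Total = 11.1868


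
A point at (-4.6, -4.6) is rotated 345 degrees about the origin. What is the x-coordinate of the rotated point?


x' = x*cos(theta) - y*sin(theta)
cos(345 deg) = 0.9659, sin(345 deg) = -0.2588
x' = -4.6 * 0.9659 - -4.6 * -0.2588
= -4.4433 - 1.1906
= -5.6338


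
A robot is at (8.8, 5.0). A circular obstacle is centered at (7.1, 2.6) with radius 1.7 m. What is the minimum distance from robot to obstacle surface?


center_dist = sqrt((8.8-7.1)^2 + (5.0-2.6)^2)
= sqrt(2.89 + 5.76)
= 2.9411
min_dist = center_dist - radius = 2.9411 - 1.7 = 1.2411 m


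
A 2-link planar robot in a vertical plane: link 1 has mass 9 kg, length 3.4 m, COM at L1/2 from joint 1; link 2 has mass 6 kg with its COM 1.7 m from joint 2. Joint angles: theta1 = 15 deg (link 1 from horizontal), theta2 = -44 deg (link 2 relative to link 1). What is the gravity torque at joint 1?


Horizontal distance from joint 1 to link-1 COM:
  x_c1 = (L1/2)*cos(t1) = 1.7 * 0.9659 = 1.6421 m
Horizontal distance from joint 1 to link-2 COM:
  x_c2 = L1*cos(t1) + Lc2*cos(t1+t2)
       = 3.4*0.9659 + 1.7*0.8746 = 4.771 m
tau1 = m1*g*x_c1 + m2*g*x_c2
     = 9*9.81*1.6421 + 6*9.81*4.771
     = 144.9787 + 280.8211
     = 425.7998 Nm


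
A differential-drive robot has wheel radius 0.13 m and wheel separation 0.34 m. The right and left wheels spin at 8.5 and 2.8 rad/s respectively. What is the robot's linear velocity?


vR = r*wR = 0.13*8.5 = 1.105 m/s
vL = r*wL = 0.13*2.8 = 0.364 m/s
v = (vR+vL)/2 = 0.7345 m/s
omega = (vR-vL)/L = 2.1794 rad/s
linear velocity = 0.7345 m/s


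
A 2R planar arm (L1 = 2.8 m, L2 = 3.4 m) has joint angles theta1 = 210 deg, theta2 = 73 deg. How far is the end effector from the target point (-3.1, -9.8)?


End effector via forward kinematics:
x = L1*cos(t1) + L2*cos(t1+t2) = -1.66
y = L1*sin(t1) + L2*sin(t1+t2) = -4.7129
Distance to target:
d = sqrt((-3.1 - -1.66)^2 + (-9.8 - -4.7129)^2)
= sqrt(2.0735 + 25.879)
= 5.287 m


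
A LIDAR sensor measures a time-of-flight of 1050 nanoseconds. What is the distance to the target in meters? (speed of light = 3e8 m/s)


tof = 1050 ns = 1.05e-06 s
dist = c * tof / 2
= 3e8 * 1.05e-06 / 2
= 157.5 m


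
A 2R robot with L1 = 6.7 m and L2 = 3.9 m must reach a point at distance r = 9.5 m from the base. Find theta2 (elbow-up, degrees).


cos(theta2) = (r^2 - L1^2 - L2^2) / (2*L1*L2)
cos(theta2) = (90.25 - 44.89 - 15.21) / 52.26
cos(theta2) = 0.576923
theta2 = 54.7656 degrees


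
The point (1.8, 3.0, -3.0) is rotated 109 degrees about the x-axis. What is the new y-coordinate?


Rotation about x-axis: y' = y*cos(theta) - z*sin(theta)
= 3.0 * -0.3256 - -3.0 * 0.9455
= 1.8599


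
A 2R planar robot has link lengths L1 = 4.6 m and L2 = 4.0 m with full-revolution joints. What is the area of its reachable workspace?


r_max = L1 + L2 = 8.6 m
r_min = |L1 - L2| = 0.6 m
Area = pi*(r_max^2 - r_min^2)
= pi*(73.96 - 0.36)
= pi * 73.6
= 231.2212 m^2


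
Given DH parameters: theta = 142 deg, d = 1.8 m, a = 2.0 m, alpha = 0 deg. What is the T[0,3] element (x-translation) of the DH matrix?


T[0,3] = a * cos(theta)
= 2.0 * cos(142 deg)
= 2.0 * -0.788
= -1.576


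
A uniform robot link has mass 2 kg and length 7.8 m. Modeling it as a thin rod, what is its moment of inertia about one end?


I = (1/3) * m * L^2
= (1/3) * 2 * 7.8^2
= 0.333333 * 2 * 60.84
= 40.56 kg*m^2


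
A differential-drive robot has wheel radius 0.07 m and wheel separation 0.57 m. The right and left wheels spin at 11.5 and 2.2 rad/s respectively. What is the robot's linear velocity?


vR = r*wR = 0.07*11.5 = 0.805 m/s
vL = r*wL = 0.07*2.2 = 0.154 m/s
v = (vR+vL)/2 = 0.4795 m/s
omega = (vR-vL)/L = 1.1421 rad/s
linear velocity = 0.4795 m/s


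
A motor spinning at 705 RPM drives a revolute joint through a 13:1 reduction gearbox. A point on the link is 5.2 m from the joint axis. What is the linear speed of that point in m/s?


omega_motor = 705 * 2*pi/60 = 73.8274 rad/s
omega_joint = omega_motor / 13 = 5.679 rad/s
v = omega_joint * r = 5.679 * 5.2
= 29.531 m/s


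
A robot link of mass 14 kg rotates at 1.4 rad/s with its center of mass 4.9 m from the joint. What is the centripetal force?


F = m * omega^2 * r
= 14 * 1.4^2 * 4.9
= 14 * 1.96 * 4.9
= 134.456 N


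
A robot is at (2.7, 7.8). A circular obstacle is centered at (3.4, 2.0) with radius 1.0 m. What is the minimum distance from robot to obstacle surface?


center_dist = sqrt((2.7-3.4)^2 + (7.8-2.0)^2)
= sqrt(0.49 + 33.64)
= 5.8421
min_dist = center_dist - radius = 5.8421 - 1.0 = 4.8421 m


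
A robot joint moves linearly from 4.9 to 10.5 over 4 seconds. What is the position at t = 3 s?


s = t/T = 3/4 = 0.75
p(t) = p0 + (pf-p0)*s
= 4.9 + (10.5 - 4.9) * 0.75
= 9.1


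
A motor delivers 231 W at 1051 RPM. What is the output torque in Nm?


omega = 1051 * 2*pi/60 = 110.0605 rad/s
tau = P / omega = 231 / 110.0605
= 2.0988 Nm


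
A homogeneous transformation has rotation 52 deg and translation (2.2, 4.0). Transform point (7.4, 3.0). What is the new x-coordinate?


x' = cos(theta)*px - sin(theta)*py + tx
= 0.6157*7.4 - 0.788*3.0 + 2.2
= 4.3919


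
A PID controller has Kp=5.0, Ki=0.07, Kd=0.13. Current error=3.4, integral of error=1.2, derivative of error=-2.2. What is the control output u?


u = Kp*e + Ki*int(e) + Kd*de/dt
= 5.0*3.4 + 0.07*1.2 + 0.13*(-2.2)
= 17.0 + 0.084 + -0.286
= 16.798


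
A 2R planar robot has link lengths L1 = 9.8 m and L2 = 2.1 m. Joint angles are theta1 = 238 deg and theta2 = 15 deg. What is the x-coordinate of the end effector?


Convert angles to radians: theta1 = 4.1539, theta2 = 0.2618
x = L1*cos(theta1) + L2*cos(theta1+theta2)
x = -5.1932 + -0.614
x = -5.8072


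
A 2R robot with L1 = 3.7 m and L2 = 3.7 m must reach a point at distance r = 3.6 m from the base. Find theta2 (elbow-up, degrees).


cos(theta2) = (r^2 - L1^2 - L2^2) / (2*L1*L2)
cos(theta2) = (12.96 - 13.69 - 13.69) / 27.38
cos(theta2) = -0.526662
theta2 = 121.7802 degrees


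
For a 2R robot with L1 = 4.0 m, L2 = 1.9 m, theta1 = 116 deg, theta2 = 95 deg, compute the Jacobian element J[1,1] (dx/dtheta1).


J[1,1] = -L1*sin(t1) - L2*sin(t1+t2)
= -4.0*sin(116) - 1.9*sin(211)
= -2.6166


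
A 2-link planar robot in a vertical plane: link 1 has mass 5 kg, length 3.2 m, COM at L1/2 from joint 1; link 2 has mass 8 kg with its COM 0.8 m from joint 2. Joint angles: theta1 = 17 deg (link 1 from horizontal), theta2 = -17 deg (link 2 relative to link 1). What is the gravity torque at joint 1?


Horizontal distance from joint 1 to link-1 COM:
  x_c1 = (L1/2)*cos(t1) = 1.6 * 0.9563 = 1.5301 m
Horizontal distance from joint 1 to link-2 COM:
  x_c2 = L1*cos(t1) + Lc2*cos(t1+t2)
       = 3.2*0.9563 + 0.8*1.0 = 3.8602 m
tau1 = m1*g*x_c1 + m2*g*x_c2
     = 5*9.81*1.5301 + 8*9.81*3.8602
     = 75.0508 + 302.9466
     = 377.9973 Nm


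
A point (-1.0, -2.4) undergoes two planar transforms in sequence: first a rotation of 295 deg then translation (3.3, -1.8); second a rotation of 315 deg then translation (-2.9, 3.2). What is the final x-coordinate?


After transform 1:
x1 = cos(295)*-1.0 - sin(295)*-2.4 + 3.3 = 0.7022
y1 = sin(295)*-1.0 + cos(295)*-2.4 + -1.8 = -1.908
After transform 2:
x2 = cos(315)*0.7022 - sin(315)*-1.908 + -2.9
= -3.7526


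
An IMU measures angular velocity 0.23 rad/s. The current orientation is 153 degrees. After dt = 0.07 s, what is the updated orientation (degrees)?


delta_theta = w * dt = 0.23 * 0.07 = 0.0161 rad
= 0.9225 deg
theta_new = 153 + 0.9225 = 153.9225 deg


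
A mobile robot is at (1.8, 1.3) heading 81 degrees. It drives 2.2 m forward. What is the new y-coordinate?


y_new = y0 + d*sin(theta)
= 1.3 + 2.2*sin(81)
= 1.3 + 2.1729
= 3.4729


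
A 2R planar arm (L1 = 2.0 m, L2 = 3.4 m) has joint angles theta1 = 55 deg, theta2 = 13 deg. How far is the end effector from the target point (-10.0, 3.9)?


End effector via forward kinematics:
x = L1*cos(t1) + L2*cos(t1+t2) = 2.4208
y = L1*sin(t1) + L2*sin(t1+t2) = 4.7907
Distance to target:
d = sqrt((-10.0 - 2.4208)^2 + (3.9 - 4.7907)^2)
= sqrt(154.2767 + 0.7934)
= 12.4527 m


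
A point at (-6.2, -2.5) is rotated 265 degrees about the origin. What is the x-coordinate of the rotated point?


x' = x*cos(theta) - y*sin(theta)
cos(265 deg) = -0.0872, sin(265 deg) = -0.9962
x' = -6.2 * -0.0872 - -2.5 * -0.9962
= 0.5404 - 2.4905
= -1.9501


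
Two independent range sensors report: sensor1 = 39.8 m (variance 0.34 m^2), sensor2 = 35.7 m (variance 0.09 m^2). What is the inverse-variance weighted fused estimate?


w1 = (1/var1) / (1/var1 + 1/var2)
   = 2.9412 / (2.9412 + 11.1111) = 0.2093
w2 = 1 - w1 = 0.7907
fused = w1*s1 + w2*s2 = 8.3302 + 28.2279
= 36.5581 m


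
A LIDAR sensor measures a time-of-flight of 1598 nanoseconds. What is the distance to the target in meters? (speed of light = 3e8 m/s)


tof = 1598 ns = 1.598e-06 s
dist = c * tof / 2
= 3e8 * 1.598e-06 / 2
= 239.7 m


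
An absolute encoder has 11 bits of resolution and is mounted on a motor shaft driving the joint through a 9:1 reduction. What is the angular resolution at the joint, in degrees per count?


counts = 2^11 = 2048
effective counts at joint = 2048 * 9 = 18432
resolution = 360 / 18432
= 0.0195 deg/count


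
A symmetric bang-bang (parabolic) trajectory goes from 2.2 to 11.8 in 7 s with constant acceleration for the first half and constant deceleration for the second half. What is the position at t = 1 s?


Symmetric rest-to-rest: each phase covers (pf-p0)/2 in time T/2. 0.5*a*(T/2)^2 = (pf-p0)/2 => a = 4*(pf-p0)/T^2
a = 4*(11.8-2.2)/7^2 = 0.7837
t = 1 is in the acceleration phase (t <= T/2).
p = p0 + 0.5*a*t^2 = 2.2 + 0.5*0.7837*1^2
= 2.5918


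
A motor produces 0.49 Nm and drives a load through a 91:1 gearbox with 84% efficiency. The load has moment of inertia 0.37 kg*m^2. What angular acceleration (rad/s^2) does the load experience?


tau_out = tau_motor * N * eta
= 0.49 * 91 * 0.84 = 37.4556 Nm
alpha = tau_out / I = 37.4556 / 0.37
= 101.2314 rad/s^2


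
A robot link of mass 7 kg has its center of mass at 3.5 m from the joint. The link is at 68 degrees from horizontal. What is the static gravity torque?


tau = m*g*L*cos(angle)
= 7 * 9.81 * 3.5 * cos(68 deg)
= 7 * 9.81 * 3.5 * 0.3746
= 90.0348 Nm


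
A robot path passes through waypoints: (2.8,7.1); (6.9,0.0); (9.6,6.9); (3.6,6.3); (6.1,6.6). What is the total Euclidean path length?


Segment lengths:
  seg1 = sqrt((4.1)^2 + (-7.1)^2) = 8.1988
  seg2 = sqrt((2.7)^2 + (6.9)^2) = 7.4095
  seg3 = sqrt((-6.0)^2 + (-0.6)^2) = 6.0299
  seg4 = sqrt((2.5)^2 + (0.3)^2) = 2.5179
Total = 24.1561


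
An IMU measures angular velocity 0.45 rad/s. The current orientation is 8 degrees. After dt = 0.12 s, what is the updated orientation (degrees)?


delta_theta = w * dt = 0.45 * 0.12 = 0.054 rad
= 3.094 deg
theta_new = 8 + 3.094 = 11.094 deg


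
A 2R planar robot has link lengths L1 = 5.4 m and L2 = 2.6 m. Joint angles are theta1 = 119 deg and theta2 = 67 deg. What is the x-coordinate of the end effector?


Convert angles to radians: theta1 = 2.0769, theta2 = 1.1694
x = L1*cos(theta1) + L2*cos(theta1+theta2)
x = -2.618 + -2.5858
x = -5.2037


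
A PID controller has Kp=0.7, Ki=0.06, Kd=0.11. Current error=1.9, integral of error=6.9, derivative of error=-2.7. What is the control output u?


u = Kp*e + Ki*int(e) + Kd*de/dt
= 0.7*1.9 + 0.06*6.9 + 0.11*(-2.7)
= 1.33 + 0.414 + -0.297
= 1.447


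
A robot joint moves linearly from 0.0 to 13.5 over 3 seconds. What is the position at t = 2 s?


s = t/T = 2/3 = 0.6667
p(t) = p0 + (pf-p0)*s
= 0.0 + (13.5 - 0.0) * 0.6667
= 9.0


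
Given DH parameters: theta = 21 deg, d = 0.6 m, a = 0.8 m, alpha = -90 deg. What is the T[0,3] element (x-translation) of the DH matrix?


T[0,3] = a * cos(theta)
= 0.8 * cos(21 deg)
= 0.8 * 0.9336
= 0.7469


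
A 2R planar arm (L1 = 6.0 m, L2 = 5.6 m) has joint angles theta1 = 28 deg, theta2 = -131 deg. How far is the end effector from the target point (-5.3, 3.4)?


End effector via forward kinematics:
x = L1*cos(t1) + L2*cos(t1+t2) = 4.038
y = L1*sin(t1) + L2*sin(t1+t2) = -2.6396
Distance to target:
d = sqrt((-5.3 - 4.038)^2 + (3.4 - -2.6396)^2)
= sqrt(87.1975 + 36.4773)
= 11.1209 m


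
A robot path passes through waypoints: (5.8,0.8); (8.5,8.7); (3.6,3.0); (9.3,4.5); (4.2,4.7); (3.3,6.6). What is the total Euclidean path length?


Segment lengths:
  seg1 = sqrt((2.7)^2 + (7.9)^2) = 8.3487
  seg2 = sqrt((-4.9)^2 + (-5.7)^2) = 7.5166
  seg3 = sqrt((5.7)^2 + (1.5)^2) = 5.8941
  seg4 = sqrt((-5.1)^2 + (0.2)^2) = 5.1039
  seg5 = sqrt((-0.9)^2 + (1.9)^2) = 2.1024
Total = 28.9657


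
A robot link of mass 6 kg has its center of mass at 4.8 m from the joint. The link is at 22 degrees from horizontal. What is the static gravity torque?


tau = m*g*L*cos(angle)
= 6 * 9.81 * 4.8 * cos(22 deg)
= 6 * 9.81 * 4.8 * 0.9272
= 261.9554 Nm


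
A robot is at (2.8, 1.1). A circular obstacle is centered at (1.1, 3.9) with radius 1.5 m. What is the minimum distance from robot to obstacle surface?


center_dist = sqrt((2.8-1.1)^2 + (1.1-3.9)^2)
= sqrt(2.89 + 7.84)
= 3.2757
min_dist = center_dist - radius = 3.2757 - 1.5 = 1.7757 m


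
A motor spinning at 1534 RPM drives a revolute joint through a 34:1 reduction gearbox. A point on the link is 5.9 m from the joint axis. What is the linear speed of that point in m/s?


omega_motor = 1534 * 2*pi/60 = 160.6401 rad/s
omega_joint = omega_motor / 34 = 4.7247 rad/s
v = omega_joint * r = 4.7247 * 5.9
= 27.8758 m/s


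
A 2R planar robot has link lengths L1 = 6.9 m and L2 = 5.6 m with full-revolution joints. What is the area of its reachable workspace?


r_max = L1 + L2 = 12.5 m
r_min = |L1 - L2| = 1.3 m
Area = pi*(r_max^2 - r_min^2)
= pi*(156.25 - 1.69)
= pi * 154.56
= 485.5646 m^2


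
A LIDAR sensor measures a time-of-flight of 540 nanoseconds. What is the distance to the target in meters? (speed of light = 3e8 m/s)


tof = 540 ns = 5.4e-07 s
dist = c * tof / 2
= 3e8 * 5.4e-07 / 2
= 81.0 m


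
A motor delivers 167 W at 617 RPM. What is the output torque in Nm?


omega = 617 * 2*pi/60 = 64.6121 rad/s
tau = P / omega = 167 / 64.6121
= 2.5847 Nm


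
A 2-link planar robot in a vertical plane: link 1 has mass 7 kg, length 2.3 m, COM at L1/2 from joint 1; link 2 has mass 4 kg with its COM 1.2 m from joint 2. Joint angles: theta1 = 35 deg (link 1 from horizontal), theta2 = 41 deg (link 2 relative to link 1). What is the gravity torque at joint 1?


Horizontal distance from joint 1 to link-1 COM:
  x_c1 = (L1/2)*cos(t1) = 1.15 * 0.8192 = 0.942 m
Horizontal distance from joint 1 to link-2 COM:
  x_c2 = L1*cos(t1) + Lc2*cos(t1+t2)
       = 2.3*0.8192 + 1.2*0.2419 = 2.1744 m
tau1 = m1*g*x_c1 + m2*g*x_c2
     = 7*9.81*0.942 + 4*9.81*2.1744
     = 64.6888 + 85.3217
     = 150.0106 Nm


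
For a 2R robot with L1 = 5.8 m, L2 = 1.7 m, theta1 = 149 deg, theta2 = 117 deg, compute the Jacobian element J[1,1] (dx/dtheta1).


J[1,1] = -L1*sin(t1) - L2*sin(t1+t2)
= -5.8*sin(149) - 1.7*sin(266)
= -1.2914


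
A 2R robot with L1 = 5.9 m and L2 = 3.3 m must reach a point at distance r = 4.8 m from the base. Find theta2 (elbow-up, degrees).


cos(theta2) = (r^2 - L1^2 - L2^2) / (2*L1*L2)
cos(theta2) = (23.04 - 34.81 - 10.89) / 38.94
cos(theta2) = -0.581921
theta2 = 125.5858 degrees


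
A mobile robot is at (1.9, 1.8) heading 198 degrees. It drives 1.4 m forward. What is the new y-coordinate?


y_new = y0 + d*sin(theta)
= 1.8 + 1.4*sin(198)
= 1.8 + -0.4326
= 1.3674


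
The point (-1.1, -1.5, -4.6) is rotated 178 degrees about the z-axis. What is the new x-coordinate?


Rotation about z-axis: x' = x*cos(theta) - y*sin(theta)
= -1.1 * -0.9994 - -1.5 * 0.0349
= 1.1517


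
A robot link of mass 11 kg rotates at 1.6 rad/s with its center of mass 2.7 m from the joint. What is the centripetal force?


F = m * omega^2 * r
= 11 * 1.6^2 * 2.7
= 11 * 2.56 * 2.7
= 76.032 N


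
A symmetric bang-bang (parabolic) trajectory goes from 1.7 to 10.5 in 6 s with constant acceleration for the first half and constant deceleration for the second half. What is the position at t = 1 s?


Symmetric rest-to-rest: each phase covers (pf-p0)/2 in time T/2. 0.5*a*(T/2)^2 = (pf-p0)/2 => a = 4*(pf-p0)/T^2
a = 4*(10.5-1.7)/6^2 = 0.9778
t = 1 is in the acceleration phase (t <= T/2).
p = p0 + 0.5*a*t^2 = 1.7 + 0.5*0.9778*1^2
= 2.1889


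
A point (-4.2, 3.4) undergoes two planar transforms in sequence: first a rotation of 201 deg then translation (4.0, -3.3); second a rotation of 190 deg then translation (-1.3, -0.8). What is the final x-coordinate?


After transform 1:
x1 = cos(201)*-4.2 - sin(201)*3.4 + 4.0 = 9.1395
y1 = sin(201)*-4.2 + cos(201)*3.4 + -3.3 = -4.969
After transform 2:
x2 = cos(190)*9.1395 - sin(190)*-4.969 + -1.3
= -11.1635


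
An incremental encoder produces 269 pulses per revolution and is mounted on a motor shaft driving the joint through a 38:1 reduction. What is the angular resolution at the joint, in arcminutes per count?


counts per rev = 269
effective counts at joint = 269 * 38 = 10222
resolution = 360*60 / 10222
= 2.1131 arcmin/count


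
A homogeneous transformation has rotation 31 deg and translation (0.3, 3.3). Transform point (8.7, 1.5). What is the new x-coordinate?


x' = cos(theta)*px - sin(theta)*py + tx
= 0.8572*8.7 - 0.515*1.5 + 0.3
= 6.9848


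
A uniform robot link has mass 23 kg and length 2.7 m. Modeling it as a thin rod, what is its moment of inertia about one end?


I = (1/3) * m * L^2
= (1/3) * 23 * 2.7^2
= 0.333333 * 23 * 7.29
= 55.89 kg*m^2


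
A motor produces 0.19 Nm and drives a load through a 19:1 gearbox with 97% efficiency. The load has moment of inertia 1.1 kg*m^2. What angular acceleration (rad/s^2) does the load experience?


tau_out = tau_motor * N * eta
= 0.19 * 19 * 0.97 = 3.5017 Nm
alpha = tau_out / I = 3.5017 / 1.1
= 3.1834 rad/s^2


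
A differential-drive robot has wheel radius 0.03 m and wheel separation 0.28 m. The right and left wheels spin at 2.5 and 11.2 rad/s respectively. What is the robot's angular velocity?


vR = r*wR = 0.03*2.5 = 0.075 m/s
vL = r*wL = 0.03*11.2 = 0.336 m/s
v = (vR+vL)/2 = 0.2055 m/s
omega = (vR-vL)/L = -0.9321 rad/s
angular velocity = -0.9321 rad/s


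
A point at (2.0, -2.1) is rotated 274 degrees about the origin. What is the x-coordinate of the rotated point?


x' = x*cos(theta) - y*sin(theta)
cos(274 deg) = 0.0698, sin(274 deg) = -0.9976
x' = 2.0 * 0.0698 - -2.1 * -0.9976
= 0.1395 - 2.0949
= -1.9554


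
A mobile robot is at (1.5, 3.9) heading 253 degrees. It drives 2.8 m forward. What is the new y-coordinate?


y_new = y0 + d*sin(theta)
= 3.9 + 2.8*sin(253)
= 3.9 + -2.6777
= 1.2223


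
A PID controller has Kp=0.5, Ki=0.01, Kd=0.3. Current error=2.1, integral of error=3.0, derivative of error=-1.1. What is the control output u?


u = Kp*e + Ki*int(e) + Kd*de/dt
= 0.5*2.1 + 0.01*3.0 + 0.3*(-1.1)
= 1.05 + 0.03 + -0.33
= 0.75


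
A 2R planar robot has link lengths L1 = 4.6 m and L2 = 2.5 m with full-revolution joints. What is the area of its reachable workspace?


r_max = L1 + L2 = 7.1 m
r_min = |L1 - L2| = 2.1 m
Area = pi*(r_max^2 - r_min^2)
= pi*(50.41 - 4.41)
= pi * 46.0
= 144.5133 m^2


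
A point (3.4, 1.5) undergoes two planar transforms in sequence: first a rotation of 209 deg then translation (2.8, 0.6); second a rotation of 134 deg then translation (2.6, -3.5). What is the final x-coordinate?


After transform 1:
x1 = cos(209)*3.4 - sin(209)*1.5 + 2.8 = 0.5535
y1 = sin(209)*3.4 + cos(209)*1.5 + 0.6 = -2.3603
After transform 2:
x2 = cos(134)*0.5535 - sin(134)*-2.3603 + 2.6
= 3.9133


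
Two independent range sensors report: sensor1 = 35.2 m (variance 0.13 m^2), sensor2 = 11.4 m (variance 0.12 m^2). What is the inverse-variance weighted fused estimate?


w1 = (1/var1) / (1/var1 + 1/var2)
   = 7.6923 / (7.6923 + 8.3333) = 0.48
w2 = 1 - w1 = 0.52
fused = w1*s1 + w2*s2 = 16.896 + 5.928
= 22.824 m


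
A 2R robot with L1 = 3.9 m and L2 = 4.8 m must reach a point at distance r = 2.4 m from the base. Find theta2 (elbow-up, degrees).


cos(theta2) = (r^2 - L1^2 - L2^2) / (2*L1*L2)
cos(theta2) = (5.76 - 15.21 - 23.04) / 37.44
cos(theta2) = -0.867788
theta2 = 150.2027 degrees


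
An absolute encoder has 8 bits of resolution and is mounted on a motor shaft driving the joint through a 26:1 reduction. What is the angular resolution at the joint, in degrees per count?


counts = 2^8 = 256
effective counts at joint = 256 * 26 = 6656
resolution = 360 / 6656
= 0.0541 deg/count


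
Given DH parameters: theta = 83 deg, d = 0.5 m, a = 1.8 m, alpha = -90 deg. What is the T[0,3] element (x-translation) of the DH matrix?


T[0,3] = a * cos(theta)
= 1.8 * cos(83 deg)
= 1.8 * 0.1219
= 0.2194


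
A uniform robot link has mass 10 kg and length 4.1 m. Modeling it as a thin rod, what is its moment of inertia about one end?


I = (1/3) * m * L^2
= (1/3) * 10 * 4.1^2
= 0.333333 * 10 * 16.81
= 56.0333 kg*m^2


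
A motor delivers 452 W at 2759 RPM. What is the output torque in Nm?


omega = 2759 * 2*pi/60 = 288.9218 rad/s
tau = P / omega = 452 / 288.9218
= 1.5644 Nm


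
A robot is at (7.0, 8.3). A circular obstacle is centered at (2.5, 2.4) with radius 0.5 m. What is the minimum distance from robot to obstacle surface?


center_dist = sqrt((7.0-2.5)^2 + (8.3-2.4)^2)
= sqrt(20.25 + 34.81)
= 7.4202
min_dist = center_dist - radius = 7.4202 - 0.5 = 6.9202 m


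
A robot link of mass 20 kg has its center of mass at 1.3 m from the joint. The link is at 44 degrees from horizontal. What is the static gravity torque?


tau = m*g*L*cos(angle)
= 20 * 9.81 * 1.3 * cos(44 deg)
= 20 * 9.81 * 1.3 * 0.7193
= 183.4748 Nm


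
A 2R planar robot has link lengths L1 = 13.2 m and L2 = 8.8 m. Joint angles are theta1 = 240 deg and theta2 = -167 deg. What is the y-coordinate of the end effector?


Convert angles to radians: theta1 = 4.1888, theta2 = -2.9147
y = L1*sin(theta1) + L2*sin(theta1+theta2)
y = -11.4315 + 8.4155
y = -3.0161


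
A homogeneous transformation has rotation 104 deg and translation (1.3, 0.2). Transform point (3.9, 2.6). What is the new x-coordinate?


x' = cos(theta)*px - sin(theta)*py + tx
= -0.2419*3.9 - 0.9703*2.6 + 1.3
= -2.1663


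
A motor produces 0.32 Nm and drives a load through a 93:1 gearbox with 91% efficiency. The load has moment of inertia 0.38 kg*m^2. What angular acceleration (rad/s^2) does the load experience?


tau_out = tau_motor * N * eta
= 0.32 * 93 * 0.91 = 27.0816 Nm
alpha = tau_out / I = 27.0816 / 0.38
= 71.2674 rad/s^2


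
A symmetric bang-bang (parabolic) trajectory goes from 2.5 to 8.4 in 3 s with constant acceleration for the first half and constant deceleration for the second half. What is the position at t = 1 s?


Symmetric rest-to-rest: each phase covers (pf-p0)/2 in time T/2. 0.5*a*(T/2)^2 = (pf-p0)/2 => a = 4*(pf-p0)/T^2
a = 4*(8.4-2.5)/3^2 = 2.6222
t = 1 is in the acceleration phase (t <= T/2).
p = p0 + 0.5*a*t^2 = 2.5 + 0.5*2.6222*1^2
= 3.8111


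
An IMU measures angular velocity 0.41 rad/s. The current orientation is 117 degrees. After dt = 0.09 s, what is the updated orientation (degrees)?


delta_theta = w * dt = 0.41 * 0.09 = 0.0369 rad
= 2.1142 deg
theta_new = 117 + 2.1142 = 119.1142 deg


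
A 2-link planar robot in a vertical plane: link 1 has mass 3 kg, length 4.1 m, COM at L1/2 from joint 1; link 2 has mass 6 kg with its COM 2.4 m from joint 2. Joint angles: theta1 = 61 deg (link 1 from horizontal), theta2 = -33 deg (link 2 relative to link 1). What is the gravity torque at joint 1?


Horizontal distance from joint 1 to link-1 COM:
  x_c1 = (L1/2)*cos(t1) = 2.05 * 0.4848 = 0.9939 m
Horizontal distance from joint 1 to link-2 COM:
  x_c2 = L1*cos(t1) + Lc2*cos(t1+t2)
       = 4.1*0.4848 + 2.4*0.8829 = 4.1068 m
tau1 = m1*g*x_c1 + m2*g*x_c2
     = 3*9.81*0.9939 + 6*9.81*4.1068
     = 29.2493 + 241.7259
     = 270.9752 Nm


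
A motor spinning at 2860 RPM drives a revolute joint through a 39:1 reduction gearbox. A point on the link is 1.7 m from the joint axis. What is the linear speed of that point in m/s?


omega_motor = 2860 * 2*pi/60 = 299.4985 rad/s
omega_joint = omega_motor / 39 = 7.6794 rad/s
v = omega_joint * r = 7.6794 * 1.7
= 13.0551 m/s


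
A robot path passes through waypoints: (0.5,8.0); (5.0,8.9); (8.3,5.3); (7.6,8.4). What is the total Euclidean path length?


Segment lengths:
  seg1 = sqrt((4.5)^2 + (0.9)^2) = 4.5891
  seg2 = sqrt((3.3)^2 + (-3.6)^2) = 4.8836
  seg3 = sqrt((-0.7)^2 + (3.1)^2) = 3.178
Total = 12.6508


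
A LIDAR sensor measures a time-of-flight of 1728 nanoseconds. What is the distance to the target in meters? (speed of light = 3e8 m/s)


tof = 1728 ns = 1.728e-06 s
dist = c * tof / 2
= 3e8 * 1.728e-06 / 2
= 259.2 m


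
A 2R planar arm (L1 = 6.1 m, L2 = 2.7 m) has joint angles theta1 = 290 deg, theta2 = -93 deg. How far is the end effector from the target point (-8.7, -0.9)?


End effector via forward kinematics:
x = L1*cos(t1) + L2*cos(t1+t2) = -0.4957
y = L1*sin(t1) + L2*sin(t1+t2) = -6.5215
Distance to target:
d = sqrt((-8.7 - -0.4957)^2 + (-0.9 - -6.5215)^2)
= sqrt(67.3105 + 31.6016)
= 9.9455 m


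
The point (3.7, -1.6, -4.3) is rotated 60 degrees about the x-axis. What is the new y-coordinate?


Rotation about x-axis: y' = y*cos(theta) - z*sin(theta)
= -1.6 * 0.5 - -4.3 * 0.866
= 2.9239


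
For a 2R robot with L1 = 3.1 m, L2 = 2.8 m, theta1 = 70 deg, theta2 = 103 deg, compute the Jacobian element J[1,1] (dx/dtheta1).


J[1,1] = -L1*sin(t1) - L2*sin(t1+t2)
= -3.1*sin(70) - 2.8*sin(173)
= -3.2543


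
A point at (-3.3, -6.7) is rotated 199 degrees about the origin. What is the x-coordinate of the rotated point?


x' = x*cos(theta) - y*sin(theta)
cos(199 deg) = -0.9455, sin(199 deg) = -0.3256
x' = -3.3 * -0.9455 - -6.7 * -0.3256
= 3.1202 - 2.1813
= 0.9389


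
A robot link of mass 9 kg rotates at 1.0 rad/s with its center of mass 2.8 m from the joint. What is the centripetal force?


F = m * omega^2 * r
= 9 * 1.0^2 * 2.8
= 9 * 1.0 * 2.8
= 25.2 N


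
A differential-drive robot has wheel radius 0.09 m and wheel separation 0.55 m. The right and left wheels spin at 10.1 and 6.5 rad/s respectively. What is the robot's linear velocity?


vR = r*wR = 0.09*10.1 = 0.909 m/s
vL = r*wL = 0.09*6.5 = 0.585 m/s
v = (vR+vL)/2 = 0.747 m/s
omega = (vR-vL)/L = 0.5891 rad/s
linear velocity = 0.747 m/s


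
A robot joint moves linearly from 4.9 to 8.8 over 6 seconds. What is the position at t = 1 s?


s = t/T = 1/6 = 0.1667
p(t) = p0 + (pf-p0)*s
= 4.9 + (8.8 - 4.9) * 0.1667
= 5.55


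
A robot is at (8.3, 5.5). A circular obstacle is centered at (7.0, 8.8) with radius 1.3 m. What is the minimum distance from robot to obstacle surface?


center_dist = sqrt((8.3-7.0)^2 + (5.5-8.8)^2)
= sqrt(1.69 + 10.89)
= 3.5468
min_dist = center_dist - radius = 3.5468 - 1.3 = 2.2468 m


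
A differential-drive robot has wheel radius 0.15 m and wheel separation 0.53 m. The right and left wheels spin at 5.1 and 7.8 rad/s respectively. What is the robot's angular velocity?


vR = r*wR = 0.15*5.1 = 0.765 m/s
vL = r*wL = 0.15*7.8 = 1.17 m/s
v = (vR+vL)/2 = 0.9675 m/s
omega = (vR-vL)/L = -0.7642 rad/s
angular velocity = -0.7642 rad/s


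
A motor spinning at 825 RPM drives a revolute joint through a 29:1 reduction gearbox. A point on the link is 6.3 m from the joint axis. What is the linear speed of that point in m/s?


omega_motor = 825 * 2*pi/60 = 86.3938 rad/s
omega_joint = omega_motor / 29 = 2.9791 rad/s
v = omega_joint * r = 2.9791 * 6.3
= 18.7683 m/s


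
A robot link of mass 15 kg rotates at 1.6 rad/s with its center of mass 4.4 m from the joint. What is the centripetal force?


F = m * omega^2 * r
= 15 * 1.6^2 * 4.4
= 15 * 2.56 * 4.4
= 168.96 N


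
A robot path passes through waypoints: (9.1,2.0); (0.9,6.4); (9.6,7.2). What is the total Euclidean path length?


Segment lengths:
  seg1 = sqrt((-8.2)^2 + (4.4)^2) = 9.3059
  seg2 = sqrt((8.7)^2 + (0.8)^2) = 8.7367
Total = 18.0426


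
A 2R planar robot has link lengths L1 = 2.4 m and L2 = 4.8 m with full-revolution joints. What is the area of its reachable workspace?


r_max = L1 + L2 = 7.2 m
r_min = |L1 - L2| = 2.4 m
Area = pi*(r_max^2 - r_min^2)
= pi*(51.84 - 5.76)
= pi * 46.08
= 144.7646 m^2


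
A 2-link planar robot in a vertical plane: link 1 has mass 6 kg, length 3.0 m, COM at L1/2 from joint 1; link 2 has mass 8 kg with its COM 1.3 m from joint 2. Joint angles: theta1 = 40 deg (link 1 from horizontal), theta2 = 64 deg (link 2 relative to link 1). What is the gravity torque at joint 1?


Horizontal distance from joint 1 to link-1 COM:
  x_c1 = (L1/2)*cos(t1) = 1.5 * 0.766 = 1.1491 m
Horizontal distance from joint 1 to link-2 COM:
  x_c2 = L1*cos(t1) + Lc2*cos(t1+t2)
       = 3.0*0.766 + 1.3*-0.2419 = 1.9836 m
tau1 = m1*g*x_c1 + m2*g*x_c2
     = 6*9.81*1.1491 + 8*9.81*1.9836
     = 67.6341 + 155.6757
     = 223.3097 Nm


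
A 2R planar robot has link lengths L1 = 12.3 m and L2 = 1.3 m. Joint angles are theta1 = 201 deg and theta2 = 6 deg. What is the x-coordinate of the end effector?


Convert angles to radians: theta1 = 3.5081, theta2 = 0.1047
x = L1*cos(theta1) + L2*cos(theta1+theta2)
x = -11.483 + -1.1583
x = -12.6413


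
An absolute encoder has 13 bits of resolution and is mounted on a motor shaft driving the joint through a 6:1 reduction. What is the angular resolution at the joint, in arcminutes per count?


counts = 2^13 = 8192
effective counts at joint = 8192 * 6 = 49152
resolution = 360*60 / 49152
= 0.4395 arcmin/count


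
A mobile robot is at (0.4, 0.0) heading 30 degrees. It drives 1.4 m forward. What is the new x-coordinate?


x_new = x0 + d*cos(theta)
= 0.4 + 1.4*cos(30)
= 0.4 + 1.2124
= 1.6124


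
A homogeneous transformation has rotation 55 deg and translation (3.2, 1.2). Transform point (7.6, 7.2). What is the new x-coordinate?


x' = cos(theta)*px - sin(theta)*py + tx
= 0.5736*7.6 - 0.8192*7.2 + 3.2
= 1.6613


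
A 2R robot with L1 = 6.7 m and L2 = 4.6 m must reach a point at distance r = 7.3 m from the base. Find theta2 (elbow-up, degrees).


cos(theta2) = (r^2 - L1^2 - L2^2) / (2*L1*L2)
cos(theta2) = (53.29 - 44.89 - 21.16) / 61.64
cos(theta2) = -0.207008
theta2 = 101.9471 degrees


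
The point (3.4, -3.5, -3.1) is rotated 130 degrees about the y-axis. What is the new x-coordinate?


Rotation about y-axis: x' = x*cos(theta) + z*sin(theta)
= 3.4 * -0.6428 + -3.1 * 0.766
= -4.5602


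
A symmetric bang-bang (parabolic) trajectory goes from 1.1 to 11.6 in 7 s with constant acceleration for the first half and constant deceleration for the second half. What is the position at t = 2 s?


Symmetric rest-to-rest: each phase covers (pf-p0)/2 in time T/2. 0.5*a*(T/2)^2 = (pf-p0)/2 => a = 4*(pf-p0)/T^2
a = 4*(11.6-1.1)/7^2 = 0.8571
t = 2 is in the acceleration phase (t <= T/2).
p = p0 + 0.5*a*t^2 = 1.1 + 0.5*0.8571*2^2
= 2.8143


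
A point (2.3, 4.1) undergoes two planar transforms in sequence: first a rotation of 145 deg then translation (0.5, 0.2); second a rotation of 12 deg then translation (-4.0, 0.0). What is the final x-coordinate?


After transform 1:
x1 = cos(145)*2.3 - sin(145)*4.1 + 0.5 = -3.7357
y1 = sin(145)*2.3 + cos(145)*4.1 + 0.2 = -1.8393
After transform 2:
x2 = cos(12)*-3.7357 - sin(12)*-1.8393 + -4.0
= -7.2717


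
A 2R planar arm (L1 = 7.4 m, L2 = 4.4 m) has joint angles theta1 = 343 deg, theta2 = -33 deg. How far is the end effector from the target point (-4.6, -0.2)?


End effector via forward kinematics:
x = L1*cos(t1) + L2*cos(t1+t2) = 9.9049
y = L1*sin(t1) + L2*sin(t1+t2) = -5.5341
Distance to target:
d = sqrt((-4.6 - 9.9049)^2 + (-0.2 - -5.5341)^2)
= sqrt(210.3927 + 28.4531)
= 15.4546 m


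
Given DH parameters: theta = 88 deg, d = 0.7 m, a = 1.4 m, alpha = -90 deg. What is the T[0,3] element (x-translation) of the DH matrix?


T[0,3] = a * cos(theta)
= 1.4 * cos(88 deg)
= 1.4 * 0.0349
= 0.0489


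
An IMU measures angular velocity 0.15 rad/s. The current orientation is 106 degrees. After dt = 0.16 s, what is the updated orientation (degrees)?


delta_theta = w * dt = 0.15 * 0.16 = 0.024 rad
= 1.3751 deg
theta_new = 106 + 1.3751 = 107.3751 deg


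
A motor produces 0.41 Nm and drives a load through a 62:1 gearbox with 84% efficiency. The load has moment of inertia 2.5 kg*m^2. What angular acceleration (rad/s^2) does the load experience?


tau_out = tau_motor * N * eta
= 0.41 * 62 * 0.84 = 21.3528 Nm
alpha = tau_out / I = 21.3528 / 2.5
= 8.5411 rad/s^2
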